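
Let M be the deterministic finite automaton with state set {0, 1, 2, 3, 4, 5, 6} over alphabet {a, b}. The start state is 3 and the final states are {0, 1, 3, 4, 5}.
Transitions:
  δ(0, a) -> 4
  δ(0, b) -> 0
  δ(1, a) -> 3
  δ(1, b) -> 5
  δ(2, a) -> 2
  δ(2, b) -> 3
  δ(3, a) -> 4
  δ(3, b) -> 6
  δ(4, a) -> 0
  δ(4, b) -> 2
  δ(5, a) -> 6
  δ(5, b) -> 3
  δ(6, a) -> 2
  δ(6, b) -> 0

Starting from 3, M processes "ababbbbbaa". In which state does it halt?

3 --a--> 4
4 --b--> 2
2 --a--> 2
2 --b--> 3
3 --b--> 6
6 --b--> 0
0 --b--> 0
0 --b--> 0
0 --a--> 4
4 --a--> 0

0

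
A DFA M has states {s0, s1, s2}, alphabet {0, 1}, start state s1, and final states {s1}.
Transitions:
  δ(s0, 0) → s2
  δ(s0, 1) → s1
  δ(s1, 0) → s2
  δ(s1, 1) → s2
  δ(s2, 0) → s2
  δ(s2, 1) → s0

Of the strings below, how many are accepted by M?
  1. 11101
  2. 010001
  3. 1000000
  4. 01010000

0

11101: rejected
010001: rejected
1000000: rejected
01010000: rejected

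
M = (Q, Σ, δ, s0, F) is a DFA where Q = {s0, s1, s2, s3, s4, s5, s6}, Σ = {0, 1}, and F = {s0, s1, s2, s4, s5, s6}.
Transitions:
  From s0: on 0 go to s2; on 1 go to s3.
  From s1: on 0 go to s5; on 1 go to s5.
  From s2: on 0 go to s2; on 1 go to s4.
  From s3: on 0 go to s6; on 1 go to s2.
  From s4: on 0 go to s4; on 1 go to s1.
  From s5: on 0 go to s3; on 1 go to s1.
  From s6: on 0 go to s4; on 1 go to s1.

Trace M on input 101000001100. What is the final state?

s6

s0 --1--> s3
s3 --0--> s6
s6 --1--> s1
s1 --0--> s5
s5 --0--> s3
s3 --0--> s6
s6 --0--> s4
s4 --0--> s4
s4 --1--> s1
s1 --1--> s5
s5 --0--> s3
s3 --0--> s6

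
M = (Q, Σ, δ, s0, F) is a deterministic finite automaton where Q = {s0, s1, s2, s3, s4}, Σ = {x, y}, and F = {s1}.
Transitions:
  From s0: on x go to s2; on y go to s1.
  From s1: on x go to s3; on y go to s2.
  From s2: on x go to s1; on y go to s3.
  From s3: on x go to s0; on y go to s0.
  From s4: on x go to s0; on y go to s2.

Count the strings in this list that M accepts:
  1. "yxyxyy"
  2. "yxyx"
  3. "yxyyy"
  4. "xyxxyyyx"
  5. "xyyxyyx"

"yxyxyy": rejected
"yxyx": rejected
"yxyyy": rejected
"xyxxyyyx": rejected
"xyyxyyx": rejected

0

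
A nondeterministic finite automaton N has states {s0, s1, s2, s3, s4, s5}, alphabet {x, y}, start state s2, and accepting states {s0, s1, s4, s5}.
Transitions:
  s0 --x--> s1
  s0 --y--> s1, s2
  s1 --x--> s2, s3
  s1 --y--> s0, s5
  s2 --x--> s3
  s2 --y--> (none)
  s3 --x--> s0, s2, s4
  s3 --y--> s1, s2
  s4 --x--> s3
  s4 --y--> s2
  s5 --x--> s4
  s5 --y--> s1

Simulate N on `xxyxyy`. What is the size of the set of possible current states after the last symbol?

Start: {s2}
read x: {s3}
read x: {s0, s2, s4}
read y: {s1, s2}
read x: {s2, s3}
read y: {s1, s2}
read y: {s0, s5}
Final reachable set {s0, s5} has 2 states.

2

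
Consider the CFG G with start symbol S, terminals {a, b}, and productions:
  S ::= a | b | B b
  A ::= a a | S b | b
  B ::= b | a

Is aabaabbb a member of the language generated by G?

no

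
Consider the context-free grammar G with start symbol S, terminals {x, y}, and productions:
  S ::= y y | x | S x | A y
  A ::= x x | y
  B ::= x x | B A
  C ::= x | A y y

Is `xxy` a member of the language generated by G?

yes

S ⇒ Ay ⇒ xxy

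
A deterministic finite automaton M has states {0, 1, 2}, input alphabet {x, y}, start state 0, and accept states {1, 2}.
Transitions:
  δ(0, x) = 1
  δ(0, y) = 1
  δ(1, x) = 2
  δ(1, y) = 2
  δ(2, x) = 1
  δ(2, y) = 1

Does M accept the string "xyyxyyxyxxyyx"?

accepted

0 --x--> 1
1 --y--> 2
2 --y--> 1
1 --x--> 2
2 --y--> 1
1 --y--> 2
2 --x--> 1
1 --y--> 2
2 --x--> 1
1 --x--> 2
2 --y--> 1
1 --y--> 2
2 --x--> 1
End in state 1, which is an accepting state.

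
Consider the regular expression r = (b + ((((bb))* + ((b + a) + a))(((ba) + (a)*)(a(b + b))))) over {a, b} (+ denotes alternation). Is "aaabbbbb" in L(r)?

no

Neither b nor ((((bb))*+((b+a)+a))(((ba)+(a)*)(a(b+b)))) matches aaabbbbb.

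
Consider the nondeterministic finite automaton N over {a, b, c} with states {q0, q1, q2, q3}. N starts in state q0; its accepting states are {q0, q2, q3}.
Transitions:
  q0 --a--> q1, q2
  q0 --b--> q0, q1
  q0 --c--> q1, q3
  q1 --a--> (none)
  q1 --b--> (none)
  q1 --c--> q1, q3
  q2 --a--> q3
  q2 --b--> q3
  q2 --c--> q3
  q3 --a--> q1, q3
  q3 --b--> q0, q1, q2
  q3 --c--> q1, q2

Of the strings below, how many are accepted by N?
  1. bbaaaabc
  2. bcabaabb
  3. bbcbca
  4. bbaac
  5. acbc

bbaaaabc: accepted
bcabaabb: accepted
bbcbca: accepted
bbaac: accepted
acbc: accepted

5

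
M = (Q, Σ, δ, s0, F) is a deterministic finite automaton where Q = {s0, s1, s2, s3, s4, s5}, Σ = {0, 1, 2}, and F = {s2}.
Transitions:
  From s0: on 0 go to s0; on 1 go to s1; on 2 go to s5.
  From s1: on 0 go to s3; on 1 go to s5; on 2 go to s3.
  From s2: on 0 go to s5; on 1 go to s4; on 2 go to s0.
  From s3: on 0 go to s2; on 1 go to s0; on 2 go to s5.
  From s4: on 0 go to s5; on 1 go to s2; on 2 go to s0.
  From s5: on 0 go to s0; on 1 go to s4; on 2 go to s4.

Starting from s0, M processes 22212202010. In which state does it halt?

s3

s0 --2--> s5
s5 --2--> s4
s4 --2--> s0
s0 --1--> s1
s1 --2--> s3
s3 --2--> s5
s5 --0--> s0
s0 --2--> s5
s5 --0--> s0
s0 --1--> s1
s1 --0--> s3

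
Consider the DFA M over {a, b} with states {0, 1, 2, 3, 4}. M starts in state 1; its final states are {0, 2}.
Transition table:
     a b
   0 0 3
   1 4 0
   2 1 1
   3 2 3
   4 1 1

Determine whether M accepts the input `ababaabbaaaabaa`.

1 --a--> 4
4 --b--> 1
1 --a--> 4
4 --b--> 1
1 --a--> 4
4 --a--> 1
1 --b--> 0
0 --b--> 3
3 --a--> 2
2 --a--> 1
1 --a--> 4
4 --a--> 1
1 --b--> 0
0 --a--> 0
0 --a--> 0
End in state 0, which is an accepting state.

accepted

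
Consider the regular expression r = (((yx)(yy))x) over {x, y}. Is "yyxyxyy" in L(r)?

no

No split of yyxyxyy into u·v has ((yx)(yy)) matching u and x matching v.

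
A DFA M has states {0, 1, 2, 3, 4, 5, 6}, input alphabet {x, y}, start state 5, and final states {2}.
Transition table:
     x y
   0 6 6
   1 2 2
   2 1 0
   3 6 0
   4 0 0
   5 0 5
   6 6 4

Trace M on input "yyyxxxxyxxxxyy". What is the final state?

0

5 --y--> 5
5 --y--> 5
5 --y--> 5
5 --x--> 0
0 --x--> 6
6 --x--> 6
6 --x--> 6
6 --y--> 4
4 --x--> 0
0 --x--> 6
6 --x--> 6
6 --x--> 6
6 --y--> 4
4 --y--> 0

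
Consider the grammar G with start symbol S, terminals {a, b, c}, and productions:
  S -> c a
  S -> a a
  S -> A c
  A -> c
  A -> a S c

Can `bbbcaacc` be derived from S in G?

no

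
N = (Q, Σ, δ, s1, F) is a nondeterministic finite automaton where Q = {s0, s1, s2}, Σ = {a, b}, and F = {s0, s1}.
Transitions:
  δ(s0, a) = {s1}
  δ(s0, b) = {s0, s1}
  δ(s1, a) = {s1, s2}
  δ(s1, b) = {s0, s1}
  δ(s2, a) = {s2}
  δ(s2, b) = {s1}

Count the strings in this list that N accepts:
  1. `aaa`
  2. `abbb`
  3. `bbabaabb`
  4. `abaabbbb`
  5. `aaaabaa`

`aaa`: accepted
`abbb`: accepted
`bbabaabb`: accepted
`abaabbbb`: accepted
`aaaabaa`: accepted

5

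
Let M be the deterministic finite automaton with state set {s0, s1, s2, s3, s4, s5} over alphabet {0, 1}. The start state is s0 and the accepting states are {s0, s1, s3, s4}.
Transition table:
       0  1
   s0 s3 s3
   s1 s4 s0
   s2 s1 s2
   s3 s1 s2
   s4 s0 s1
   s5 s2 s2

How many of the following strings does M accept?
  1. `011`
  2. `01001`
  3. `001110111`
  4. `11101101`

2

`011`: rejected
`01001`: accepted
`001110111`: rejected
`11101101`: accepted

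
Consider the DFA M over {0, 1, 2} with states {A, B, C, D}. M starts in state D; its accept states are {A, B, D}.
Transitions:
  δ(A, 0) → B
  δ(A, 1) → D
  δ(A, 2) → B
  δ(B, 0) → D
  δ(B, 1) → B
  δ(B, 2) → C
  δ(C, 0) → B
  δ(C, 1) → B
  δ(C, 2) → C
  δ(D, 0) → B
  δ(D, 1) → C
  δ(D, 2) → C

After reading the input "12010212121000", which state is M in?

D

D --1--> C
C --2--> C
C --0--> B
B --1--> B
B --0--> D
D --2--> C
C --1--> B
B --2--> C
C --1--> B
B --2--> C
C --1--> B
B --0--> D
D --0--> B
B --0--> D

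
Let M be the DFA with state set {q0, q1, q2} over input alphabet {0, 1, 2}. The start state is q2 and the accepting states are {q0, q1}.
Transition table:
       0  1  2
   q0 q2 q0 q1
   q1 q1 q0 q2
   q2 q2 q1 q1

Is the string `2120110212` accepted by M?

q2 --2--> q1
q1 --1--> q0
q0 --2--> q1
q1 --0--> q1
q1 --1--> q0
q0 --1--> q0
q0 --0--> q2
q2 --2--> q1
q1 --1--> q0
q0 --2--> q1
End in state q1, which is an accepting state.

accepted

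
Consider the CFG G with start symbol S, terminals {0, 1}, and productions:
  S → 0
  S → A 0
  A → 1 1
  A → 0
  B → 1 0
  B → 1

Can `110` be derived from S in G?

yes

S ⇒ A0 ⇒ 110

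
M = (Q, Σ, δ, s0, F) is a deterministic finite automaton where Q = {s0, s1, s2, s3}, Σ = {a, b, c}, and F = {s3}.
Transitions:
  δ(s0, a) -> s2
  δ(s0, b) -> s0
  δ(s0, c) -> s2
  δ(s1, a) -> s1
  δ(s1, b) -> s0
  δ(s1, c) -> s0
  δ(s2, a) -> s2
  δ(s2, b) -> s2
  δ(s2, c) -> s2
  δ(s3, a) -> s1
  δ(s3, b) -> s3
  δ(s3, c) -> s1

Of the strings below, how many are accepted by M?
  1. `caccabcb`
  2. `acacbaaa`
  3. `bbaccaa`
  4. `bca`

0

`caccabcb`: rejected
`acacbaaa`: rejected
`bbaccaa`: rejected
`bca`: rejected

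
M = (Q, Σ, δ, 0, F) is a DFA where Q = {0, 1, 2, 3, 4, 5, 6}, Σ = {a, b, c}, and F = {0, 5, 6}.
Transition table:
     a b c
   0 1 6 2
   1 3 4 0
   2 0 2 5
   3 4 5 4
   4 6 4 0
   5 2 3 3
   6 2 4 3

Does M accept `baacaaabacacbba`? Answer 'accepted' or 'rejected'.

0 --b--> 6
6 --a--> 2
2 --a--> 0
0 --c--> 2
2 --a--> 0
0 --a--> 1
1 --a--> 3
3 --b--> 5
5 --a--> 2
2 --c--> 5
5 --a--> 2
2 --c--> 5
5 --b--> 3
3 --b--> 5
5 --a--> 2
End in state 2, which is not an accepting state.

rejected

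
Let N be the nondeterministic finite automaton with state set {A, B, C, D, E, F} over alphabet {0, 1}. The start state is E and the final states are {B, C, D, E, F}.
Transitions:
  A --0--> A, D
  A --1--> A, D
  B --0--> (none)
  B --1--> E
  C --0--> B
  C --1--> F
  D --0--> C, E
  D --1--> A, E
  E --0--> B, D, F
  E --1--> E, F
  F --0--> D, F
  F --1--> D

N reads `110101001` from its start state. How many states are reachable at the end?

4

Start: {E}
read 1: {E, F}
read 1: {D, E, F}
read 0: {B, C, D, E, F}
read 1: {A, D, E, F}
read 0: {A, B, C, D, E, F}
read 1: {A, D, E, F}
read 0: {A, B, C, D, E, F}
read 0: {A, B, C, D, E, F}
read 1: {A, D, E, F}
Final reachable set {A, D, E, F} has 4 states.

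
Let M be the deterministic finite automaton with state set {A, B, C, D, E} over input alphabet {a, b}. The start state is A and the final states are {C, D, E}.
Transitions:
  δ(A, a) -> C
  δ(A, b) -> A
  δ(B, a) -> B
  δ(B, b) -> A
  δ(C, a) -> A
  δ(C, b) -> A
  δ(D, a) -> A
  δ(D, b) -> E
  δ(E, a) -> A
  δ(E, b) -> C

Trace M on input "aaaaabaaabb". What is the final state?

A

A --a--> C
C --a--> A
A --a--> C
C --a--> A
A --a--> C
C --b--> A
A --a--> C
C --a--> A
A --a--> C
C --b--> A
A --b--> A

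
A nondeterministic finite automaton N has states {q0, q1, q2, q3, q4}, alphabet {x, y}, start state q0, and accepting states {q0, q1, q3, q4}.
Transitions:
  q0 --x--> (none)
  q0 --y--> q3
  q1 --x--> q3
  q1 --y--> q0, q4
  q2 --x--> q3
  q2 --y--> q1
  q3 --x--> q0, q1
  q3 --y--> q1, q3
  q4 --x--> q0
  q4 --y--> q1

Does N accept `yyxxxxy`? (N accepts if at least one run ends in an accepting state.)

Start: {q0}
read y: {q3}
read y: {q1, q3}
read x: {q0, q1, q3}
read x: {q0, q1, q3}
read x: {q0, q1, q3}
read x: {q0, q1, q3}
read y: {q0, q1, q3, q4}
Reachable ∩ accepting = {q0, q1, q3, q4} — nonempty.

accepted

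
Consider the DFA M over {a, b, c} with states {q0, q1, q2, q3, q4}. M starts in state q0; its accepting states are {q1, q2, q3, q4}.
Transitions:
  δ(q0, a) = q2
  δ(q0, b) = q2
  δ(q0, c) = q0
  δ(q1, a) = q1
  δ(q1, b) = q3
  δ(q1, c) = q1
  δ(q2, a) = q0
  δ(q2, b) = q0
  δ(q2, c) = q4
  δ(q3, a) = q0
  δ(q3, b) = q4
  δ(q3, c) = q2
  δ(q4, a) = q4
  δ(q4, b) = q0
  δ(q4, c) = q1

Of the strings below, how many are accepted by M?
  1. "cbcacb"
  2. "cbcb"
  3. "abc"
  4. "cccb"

2

"cbcacb": accepted
"cbcb": rejected
"abc": rejected
"cccb": accepted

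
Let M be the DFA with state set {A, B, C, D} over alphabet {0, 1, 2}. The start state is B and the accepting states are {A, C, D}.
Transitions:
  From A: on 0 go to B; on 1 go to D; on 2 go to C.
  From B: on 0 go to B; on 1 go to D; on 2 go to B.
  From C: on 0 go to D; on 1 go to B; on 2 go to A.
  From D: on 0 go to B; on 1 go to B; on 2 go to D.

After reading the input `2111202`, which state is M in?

B

B --2--> B
B --1--> D
D --1--> B
B --1--> D
D --2--> D
D --0--> B
B --2--> B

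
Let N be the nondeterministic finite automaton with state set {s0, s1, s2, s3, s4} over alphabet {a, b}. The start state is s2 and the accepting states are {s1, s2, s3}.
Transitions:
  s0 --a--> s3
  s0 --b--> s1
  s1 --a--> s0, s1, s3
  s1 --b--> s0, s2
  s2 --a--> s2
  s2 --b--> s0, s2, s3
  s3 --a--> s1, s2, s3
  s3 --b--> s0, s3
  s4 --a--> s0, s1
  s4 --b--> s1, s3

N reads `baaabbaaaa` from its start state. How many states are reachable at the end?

4

Start: {s2}
read b: {s0, s2, s3}
read a: {s1, s2, s3}
read a: {s0, s1, s2, s3}
read a: {s0, s1, s2, s3}
read b: {s0, s1, s2, s3}
read b: {s0, s1, s2, s3}
read a: {s0, s1, s2, s3}
read a: {s0, s1, s2, s3}
read a: {s0, s1, s2, s3}
read a: {s0, s1, s2, s3}
Final reachable set {s0, s1, s2, s3} has 4 states.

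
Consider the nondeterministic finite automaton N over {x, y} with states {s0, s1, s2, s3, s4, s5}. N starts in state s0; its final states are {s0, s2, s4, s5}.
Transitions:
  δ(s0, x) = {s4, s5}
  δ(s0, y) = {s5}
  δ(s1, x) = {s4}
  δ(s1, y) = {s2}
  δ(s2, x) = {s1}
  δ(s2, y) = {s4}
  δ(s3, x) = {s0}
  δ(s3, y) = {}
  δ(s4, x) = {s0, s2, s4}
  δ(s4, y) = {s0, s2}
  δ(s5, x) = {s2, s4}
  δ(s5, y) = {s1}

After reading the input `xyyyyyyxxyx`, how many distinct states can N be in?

5

Start: {s0}
read x: {s4, s5}
read y: {s0, s1, s2}
read y: {s2, s4, s5}
read y: {s0, s1, s2, s4}
read y: {s0, s2, s4, s5}
read y: {s0, s1, s2, s4, s5}
read y: {s0, s1, s2, s4, s5}
read x: {s0, s1, s2, s4, s5}
read x: {s0, s1, s2, s4, s5}
read y: {s0, s1, s2, s4, s5}
read x: {s0, s1, s2, s4, s5}
Final reachable set {s0, s1, s2, s4, s5} has 5 states.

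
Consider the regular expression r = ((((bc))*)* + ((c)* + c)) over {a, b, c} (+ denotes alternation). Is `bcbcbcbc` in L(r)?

yes

The left alternative (((bc))*)* matches bcbcbcbc.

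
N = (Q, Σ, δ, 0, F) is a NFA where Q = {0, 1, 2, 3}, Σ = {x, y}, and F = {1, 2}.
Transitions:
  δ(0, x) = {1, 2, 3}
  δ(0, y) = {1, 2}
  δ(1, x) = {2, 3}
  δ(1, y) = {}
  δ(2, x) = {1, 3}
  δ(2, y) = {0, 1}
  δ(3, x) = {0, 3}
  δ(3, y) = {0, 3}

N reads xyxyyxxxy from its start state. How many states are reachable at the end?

4

Start: {0}
read x: {1, 2, 3}
read y: {0, 1, 3}
read x: {0, 1, 2, 3}
read y: {0, 1, 2, 3}
read y: {0, 1, 2, 3}
read x: {0, 1, 2, 3}
read x: {0, 1, 2, 3}
read x: {0, 1, 2, 3}
read y: {0, 1, 2, 3}
Final reachable set {0, 1, 2, 3} has 4 states.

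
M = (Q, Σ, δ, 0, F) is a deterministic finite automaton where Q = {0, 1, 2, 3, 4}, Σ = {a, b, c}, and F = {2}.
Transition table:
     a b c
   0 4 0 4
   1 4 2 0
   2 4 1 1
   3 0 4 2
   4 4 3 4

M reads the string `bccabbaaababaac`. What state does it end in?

0 --b--> 0
0 --c--> 4
4 --c--> 4
4 --a--> 4
4 --b--> 3
3 --b--> 4
4 --a--> 4
4 --a--> 4
4 --a--> 4
4 --b--> 3
3 --a--> 0
0 --b--> 0
0 --a--> 4
4 --a--> 4
4 --c--> 4

4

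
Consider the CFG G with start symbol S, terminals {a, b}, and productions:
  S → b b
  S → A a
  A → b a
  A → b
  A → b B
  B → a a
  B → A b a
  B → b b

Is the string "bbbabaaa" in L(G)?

no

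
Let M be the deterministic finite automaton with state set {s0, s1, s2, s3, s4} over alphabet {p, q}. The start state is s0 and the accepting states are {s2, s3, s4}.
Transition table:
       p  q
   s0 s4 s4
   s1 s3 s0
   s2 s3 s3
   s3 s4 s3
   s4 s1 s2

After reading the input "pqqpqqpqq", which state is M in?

s3

s0 --p--> s4
s4 --q--> s2
s2 --q--> s3
s3 --p--> s4
s4 --q--> s2
s2 --q--> s3
s3 --p--> s4
s4 --q--> s2
s2 --q--> s3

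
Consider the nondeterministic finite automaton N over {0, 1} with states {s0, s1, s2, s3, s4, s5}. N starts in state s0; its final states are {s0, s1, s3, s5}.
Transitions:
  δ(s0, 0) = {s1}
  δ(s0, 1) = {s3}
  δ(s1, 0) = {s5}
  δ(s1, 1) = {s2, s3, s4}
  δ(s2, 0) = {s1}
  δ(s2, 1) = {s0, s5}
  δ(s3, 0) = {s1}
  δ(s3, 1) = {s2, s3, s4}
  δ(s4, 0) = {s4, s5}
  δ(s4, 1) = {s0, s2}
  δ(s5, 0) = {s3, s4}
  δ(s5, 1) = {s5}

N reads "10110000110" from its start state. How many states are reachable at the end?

Start: {s0}
read 1: {s3}
read 0: {s1}
read 1: {s2, s3, s4}
read 1: {s0, s2, s3, s4, s5}
read 0: {s1, s3, s4, s5}
read 0: {s1, s3, s4, s5}
read 0: {s1, s3, s4, s5}
read 0: {s1, s3, s4, s5}
read 1: {s0, s2, s3, s4, s5}
read 1: {s0, s2, s3, s4, s5}
read 0: {s1, s3, s4, s5}
Final reachable set {s1, s3, s4, s5} has 4 states.

4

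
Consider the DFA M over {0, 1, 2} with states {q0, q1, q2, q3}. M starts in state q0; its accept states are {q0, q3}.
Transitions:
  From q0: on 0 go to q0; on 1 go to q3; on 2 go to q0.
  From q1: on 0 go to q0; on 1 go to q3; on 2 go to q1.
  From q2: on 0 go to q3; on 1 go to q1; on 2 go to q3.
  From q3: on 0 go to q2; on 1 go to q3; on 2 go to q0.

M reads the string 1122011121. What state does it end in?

q3

q0 --1--> q3
q3 --1--> q3
q3 --2--> q0
q0 --2--> q0
q0 --0--> q0
q0 --1--> q3
q3 --1--> q3
q3 --1--> q3
q3 --2--> q0
q0 --1--> q3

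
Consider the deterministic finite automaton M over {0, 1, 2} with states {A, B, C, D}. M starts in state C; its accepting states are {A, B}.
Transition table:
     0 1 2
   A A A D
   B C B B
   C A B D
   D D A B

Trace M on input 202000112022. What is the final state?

C --2--> D
D --0--> D
D --2--> B
B --0--> C
C --0--> A
A --0--> A
A --1--> A
A --1--> A
A --2--> D
D --0--> D
D --2--> B
B --2--> B

B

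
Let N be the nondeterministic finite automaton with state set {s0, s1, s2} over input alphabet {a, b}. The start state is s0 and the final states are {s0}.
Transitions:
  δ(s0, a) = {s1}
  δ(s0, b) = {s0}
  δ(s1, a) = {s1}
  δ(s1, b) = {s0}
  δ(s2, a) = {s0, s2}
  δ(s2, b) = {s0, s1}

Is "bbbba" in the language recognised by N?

Start: {s0}
read b: {s0}
read b: {s0}
read b: {s0}
read b: {s0}
read a: {s1}
Reachable ∩ accepting = {} — empty.

rejected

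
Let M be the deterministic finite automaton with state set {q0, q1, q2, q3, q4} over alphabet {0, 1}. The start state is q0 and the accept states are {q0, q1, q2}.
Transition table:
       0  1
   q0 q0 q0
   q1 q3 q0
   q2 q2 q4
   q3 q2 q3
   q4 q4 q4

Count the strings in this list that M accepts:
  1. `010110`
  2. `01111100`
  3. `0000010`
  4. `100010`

4

`010110`: accepted
`01111100`: accepted
`0000010`: accepted
`100010`: accepted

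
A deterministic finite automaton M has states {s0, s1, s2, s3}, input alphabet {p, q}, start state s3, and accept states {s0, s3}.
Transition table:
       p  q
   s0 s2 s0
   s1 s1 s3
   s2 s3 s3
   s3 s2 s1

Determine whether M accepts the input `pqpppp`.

accepted

s3 --p--> s2
s2 --q--> s3
s3 --p--> s2
s2 --p--> s3
s3 --p--> s2
s2 --p--> s3
End in state s3, which is an accepting state.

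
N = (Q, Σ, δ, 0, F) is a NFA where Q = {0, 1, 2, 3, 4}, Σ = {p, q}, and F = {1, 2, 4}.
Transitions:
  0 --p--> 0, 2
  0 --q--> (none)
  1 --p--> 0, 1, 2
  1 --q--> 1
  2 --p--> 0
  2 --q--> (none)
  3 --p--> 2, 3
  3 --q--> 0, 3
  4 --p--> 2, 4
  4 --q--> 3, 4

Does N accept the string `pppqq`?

Start: {0}
read p: {0, 2}
read p: {0, 2}
read p: {0, 2}
read q: {}
The reachable set is empty and stays empty for the remaining 1 symbol.
Reachable ∩ accepting = {} — empty.

rejected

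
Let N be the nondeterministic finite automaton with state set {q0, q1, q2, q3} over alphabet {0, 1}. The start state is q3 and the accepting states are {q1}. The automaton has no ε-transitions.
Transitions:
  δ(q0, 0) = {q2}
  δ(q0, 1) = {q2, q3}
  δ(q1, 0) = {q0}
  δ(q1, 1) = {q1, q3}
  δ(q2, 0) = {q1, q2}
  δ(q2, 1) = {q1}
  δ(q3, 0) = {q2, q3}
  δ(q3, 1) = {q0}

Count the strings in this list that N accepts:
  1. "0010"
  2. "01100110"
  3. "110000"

2

"0010": rejected
"01100110": accepted
"110000": accepted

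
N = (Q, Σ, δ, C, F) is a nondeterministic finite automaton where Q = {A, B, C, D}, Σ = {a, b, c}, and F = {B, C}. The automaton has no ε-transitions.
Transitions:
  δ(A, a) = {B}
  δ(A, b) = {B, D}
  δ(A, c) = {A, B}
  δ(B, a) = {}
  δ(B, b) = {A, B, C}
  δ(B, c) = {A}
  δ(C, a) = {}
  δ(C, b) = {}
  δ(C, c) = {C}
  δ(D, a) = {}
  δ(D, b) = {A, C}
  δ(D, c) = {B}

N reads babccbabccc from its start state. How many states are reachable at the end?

0

Start: {C}
read b: {}
The reachable set is empty and stays empty for the remaining 10 symbols.
Final reachable set {} has 0 states.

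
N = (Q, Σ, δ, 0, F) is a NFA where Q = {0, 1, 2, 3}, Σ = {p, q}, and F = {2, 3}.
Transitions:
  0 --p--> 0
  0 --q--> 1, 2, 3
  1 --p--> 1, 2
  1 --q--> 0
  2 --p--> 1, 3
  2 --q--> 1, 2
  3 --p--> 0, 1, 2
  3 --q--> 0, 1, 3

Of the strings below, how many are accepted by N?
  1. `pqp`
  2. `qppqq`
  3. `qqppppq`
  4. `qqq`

4

`pqp`: accepted
`qppqq`: accepted
`qqppppq`: accepted
`qqq`: accepted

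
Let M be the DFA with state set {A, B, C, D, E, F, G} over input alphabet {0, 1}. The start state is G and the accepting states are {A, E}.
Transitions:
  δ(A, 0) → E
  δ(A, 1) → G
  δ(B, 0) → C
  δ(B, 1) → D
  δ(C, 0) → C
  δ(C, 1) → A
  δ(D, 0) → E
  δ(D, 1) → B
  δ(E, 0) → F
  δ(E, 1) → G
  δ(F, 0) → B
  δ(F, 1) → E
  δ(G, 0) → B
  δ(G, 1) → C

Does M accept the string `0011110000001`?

accepted

G --0--> B
B --0--> C
C --1--> A
A --1--> G
G --1--> C
C --1--> A
A --0--> E
E --0--> F
F --0--> B
B --0--> C
C --0--> C
C --0--> C
C --1--> A
End in state A, which is an accepting state.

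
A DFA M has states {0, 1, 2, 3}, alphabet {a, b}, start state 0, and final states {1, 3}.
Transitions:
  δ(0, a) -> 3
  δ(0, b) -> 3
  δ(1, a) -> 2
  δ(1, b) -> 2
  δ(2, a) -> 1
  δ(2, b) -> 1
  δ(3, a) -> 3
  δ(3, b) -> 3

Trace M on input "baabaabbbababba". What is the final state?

0 --b--> 3
3 --a--> 3
3 --a--> 3
3 --b--> 3
3 --a--> 3
3 --a--> 3
3 --b--> 3
3 --b--> 3
3 --b--> 3
3 --a--> 3
3 --b--> 3
3 --a--> 3
3 --b--> 3
3 --b--> 3
3 --a--> 3

3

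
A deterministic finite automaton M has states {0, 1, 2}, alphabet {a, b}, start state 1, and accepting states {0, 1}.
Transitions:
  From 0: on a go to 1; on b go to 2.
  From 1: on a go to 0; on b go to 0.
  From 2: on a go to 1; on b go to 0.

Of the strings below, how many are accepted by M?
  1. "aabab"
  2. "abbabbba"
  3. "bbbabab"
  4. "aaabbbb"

"aabab": accepted
"abbabbba": accepted
"bbbabab": accepted
"aaabbbb": accepted

4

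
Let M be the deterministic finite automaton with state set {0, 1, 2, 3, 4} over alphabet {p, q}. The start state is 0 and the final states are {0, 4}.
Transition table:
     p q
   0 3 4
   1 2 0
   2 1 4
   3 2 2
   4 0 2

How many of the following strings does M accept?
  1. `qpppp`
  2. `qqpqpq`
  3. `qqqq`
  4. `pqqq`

`qpppp`: rejected
`qqpqpq`: rejected
`qqqq`: rejected
`pqqq`: rejected

0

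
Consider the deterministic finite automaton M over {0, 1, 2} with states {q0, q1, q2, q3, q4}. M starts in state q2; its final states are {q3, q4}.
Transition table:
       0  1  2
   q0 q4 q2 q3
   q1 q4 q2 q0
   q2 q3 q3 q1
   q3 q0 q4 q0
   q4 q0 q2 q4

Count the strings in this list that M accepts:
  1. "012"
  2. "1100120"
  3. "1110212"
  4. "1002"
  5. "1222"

3

"012": accepted
"1100120": accepted
"1110212": rejected
"1002": accepted
"1222": rejected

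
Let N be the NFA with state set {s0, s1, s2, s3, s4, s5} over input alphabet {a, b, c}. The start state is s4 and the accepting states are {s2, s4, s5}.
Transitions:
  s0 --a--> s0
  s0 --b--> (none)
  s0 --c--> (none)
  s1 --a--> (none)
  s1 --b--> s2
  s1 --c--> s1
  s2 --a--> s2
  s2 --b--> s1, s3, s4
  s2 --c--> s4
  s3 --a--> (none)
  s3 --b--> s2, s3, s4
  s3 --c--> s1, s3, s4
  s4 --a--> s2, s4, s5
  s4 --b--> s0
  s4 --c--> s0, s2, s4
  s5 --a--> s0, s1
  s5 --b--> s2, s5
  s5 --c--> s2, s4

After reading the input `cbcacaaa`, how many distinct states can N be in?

Start: {s4}
read c: {s0, s2, s4}
read b: {s0, s1, s3, s4}
read c: {s0, s1, s2, s3, s4}
read a: {s0, s2, s4, s5}
read c: {s0, s2, s4}
read a: {s0, s2, s4, s5}
read a: {s0, s1, s2, s4, s5}
read a: {s0, s1, s2, s4, s5}
Final reachable set {s0, s1, s2, s4, s5} has 5 states.

5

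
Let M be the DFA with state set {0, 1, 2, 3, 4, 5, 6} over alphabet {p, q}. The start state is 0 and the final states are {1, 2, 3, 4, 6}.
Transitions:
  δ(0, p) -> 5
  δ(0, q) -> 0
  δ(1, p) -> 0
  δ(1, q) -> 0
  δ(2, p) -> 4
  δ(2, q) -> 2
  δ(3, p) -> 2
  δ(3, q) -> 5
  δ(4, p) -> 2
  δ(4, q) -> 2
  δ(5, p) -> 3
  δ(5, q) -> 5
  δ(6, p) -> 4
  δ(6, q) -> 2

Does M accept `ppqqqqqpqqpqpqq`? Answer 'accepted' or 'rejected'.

rejected

0 --p--> 5
5 --p--> 3
3 --q--> 5
5 --q--> 5
5 --q--> 5
5 --q--> 5
5 --q--> 5
5 --p--> 3
3 --q--> 5
5 --q--> 5
5 --p--> 3
3 --q--> 5
5 --p--> 3
3 --q--> 5
5 --q--> 5
End in state 5, which is not an accepting state.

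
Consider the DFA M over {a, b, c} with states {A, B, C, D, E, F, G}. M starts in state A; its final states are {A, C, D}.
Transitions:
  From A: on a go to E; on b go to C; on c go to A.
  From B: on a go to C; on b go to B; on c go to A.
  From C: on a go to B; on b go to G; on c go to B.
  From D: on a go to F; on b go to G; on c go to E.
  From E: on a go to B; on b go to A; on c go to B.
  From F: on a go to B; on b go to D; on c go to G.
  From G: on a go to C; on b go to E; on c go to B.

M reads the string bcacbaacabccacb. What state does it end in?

A --b--> C
C --c--> B
B --a--> C
C --c--> B
B --b--> B
B --a--> C
C --a--> B
B --c--> A
A --a--> E
E --b--> A
A --c--> A
A --c--> A
A --a--> E
E --c--> B
B --b--> B

B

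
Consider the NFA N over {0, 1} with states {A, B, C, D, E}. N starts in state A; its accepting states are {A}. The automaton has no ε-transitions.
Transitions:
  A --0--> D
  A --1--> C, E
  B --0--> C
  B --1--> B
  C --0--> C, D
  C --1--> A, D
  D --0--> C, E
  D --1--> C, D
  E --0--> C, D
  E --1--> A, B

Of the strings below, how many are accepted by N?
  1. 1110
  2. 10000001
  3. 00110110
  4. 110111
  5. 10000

2

1110: rejected
10000001: accepted
00110110: rejected
110111: accepted
10000: rejected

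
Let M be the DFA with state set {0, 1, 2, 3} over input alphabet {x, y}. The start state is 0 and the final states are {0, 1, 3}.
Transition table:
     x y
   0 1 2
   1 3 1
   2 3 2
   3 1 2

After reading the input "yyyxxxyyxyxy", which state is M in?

2

0 --y--> 2
2 --y--> 2
2 --y--> 2
2 --x--> 3
3 --x--> 1
1 --x--> 3
3 --y--> 2
2 --y--> 2
2 --x--> 3
3 --y--> 2
2 --x--> 3
3 --y--> 2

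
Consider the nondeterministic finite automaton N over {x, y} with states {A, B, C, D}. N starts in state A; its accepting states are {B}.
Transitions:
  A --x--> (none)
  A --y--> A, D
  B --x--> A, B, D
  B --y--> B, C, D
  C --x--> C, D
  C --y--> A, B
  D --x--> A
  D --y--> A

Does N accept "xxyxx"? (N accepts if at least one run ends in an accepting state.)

Start: {A}
read x: {}
The reachable set is empty and stays empty for the remaining 4 symbols.
Reachable ∩ accepting = {} — empty.

rejected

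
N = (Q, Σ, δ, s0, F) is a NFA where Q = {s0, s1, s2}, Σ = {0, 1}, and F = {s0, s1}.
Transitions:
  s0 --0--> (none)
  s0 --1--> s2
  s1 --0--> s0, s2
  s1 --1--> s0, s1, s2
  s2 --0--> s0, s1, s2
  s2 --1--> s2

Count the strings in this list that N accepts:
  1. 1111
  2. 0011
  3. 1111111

1111: rejected
0011: rejected
1111111: rejected

0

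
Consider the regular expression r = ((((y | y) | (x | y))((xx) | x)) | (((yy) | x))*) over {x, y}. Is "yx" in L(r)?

yes

The left alternative (((y|y)|(x|y))((xx)|x)) matches yx.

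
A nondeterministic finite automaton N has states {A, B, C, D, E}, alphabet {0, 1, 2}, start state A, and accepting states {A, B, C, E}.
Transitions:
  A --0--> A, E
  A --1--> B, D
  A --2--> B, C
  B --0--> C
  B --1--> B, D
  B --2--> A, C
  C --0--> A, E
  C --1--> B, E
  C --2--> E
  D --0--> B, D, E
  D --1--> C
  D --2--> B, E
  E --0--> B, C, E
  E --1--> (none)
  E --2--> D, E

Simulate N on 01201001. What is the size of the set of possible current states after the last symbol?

4

Start: {A}
read 0: {A, E}
read 1: {B, D}
read 2: {A, B, C, E}
read 0: {A, B, C, E}
read 1: {B, D, E}
read 0: {B, C, D, E}
read 0: {A, B, C, D, E}
read 1: {B, C, D, E}
Final reachable set {B, C, D, E} has 4 states.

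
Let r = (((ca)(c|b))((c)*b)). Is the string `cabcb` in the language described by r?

yes

Split as cab·cb: ((ca)(c|b)) matches cab and ((c)*b) matches cb.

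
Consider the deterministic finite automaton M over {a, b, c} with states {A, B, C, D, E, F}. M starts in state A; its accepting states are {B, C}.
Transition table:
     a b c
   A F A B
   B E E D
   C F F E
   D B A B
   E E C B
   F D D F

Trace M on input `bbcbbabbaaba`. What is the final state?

A --b--> A
A --b--> A
A --c--> B
B --b--> E
E --b--> C
C --a--> F
F --b--> D
D --b--> A
A --a--> F
F --a--> D
D --b--> A
A --a--> F

F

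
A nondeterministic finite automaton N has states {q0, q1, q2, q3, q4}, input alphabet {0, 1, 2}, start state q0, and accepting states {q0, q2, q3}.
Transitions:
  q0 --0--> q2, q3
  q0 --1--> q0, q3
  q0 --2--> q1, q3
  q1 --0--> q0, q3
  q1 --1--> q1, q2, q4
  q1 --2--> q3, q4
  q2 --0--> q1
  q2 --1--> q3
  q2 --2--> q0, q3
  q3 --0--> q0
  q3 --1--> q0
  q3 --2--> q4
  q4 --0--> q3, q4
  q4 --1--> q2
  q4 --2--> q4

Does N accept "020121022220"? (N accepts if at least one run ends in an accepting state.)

accepted

Start: {q0}
read 0: {q2, q3}
read 2: {q0, q3, q4}
read 0: {q0, q2, q3, q4}
read 1: {q0, q2, q3}
read 2: {q0, q1, q3, q4}
read 1: {q0, q1, q2, q3, q4}
read 0: {q0, q1, q2, q3, q4}
read 2: {q0, q1, q3, q4}
read 2: {q1, q3, q4}
read 2: {q3, q4}
read 2: {q4}
read 0: {q3, q4}
Reachable ∩ accepting = {q3} — nonempty.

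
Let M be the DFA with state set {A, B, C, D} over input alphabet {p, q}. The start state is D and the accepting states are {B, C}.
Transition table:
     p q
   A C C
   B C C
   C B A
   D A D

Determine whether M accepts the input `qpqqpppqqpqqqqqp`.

accepted

D --q--> D
D --p--> A
A --q--> C
C --q--> A
A --p--> C
C --p--> B
B --p--> C
C --q--> A
A --q--> C
C --p--> B
B --q--> C
C --q--> A
A --q--> C
C --q--> A
A --q--> C
C --p--> B
End in state B, which is an accepting state.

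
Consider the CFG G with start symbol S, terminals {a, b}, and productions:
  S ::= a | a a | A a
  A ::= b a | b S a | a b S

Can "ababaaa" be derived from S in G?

S ⇒ Aa ⇒ abSa ⇒ abAaa ⇒ ababSaa ⇒ ababaaa

yes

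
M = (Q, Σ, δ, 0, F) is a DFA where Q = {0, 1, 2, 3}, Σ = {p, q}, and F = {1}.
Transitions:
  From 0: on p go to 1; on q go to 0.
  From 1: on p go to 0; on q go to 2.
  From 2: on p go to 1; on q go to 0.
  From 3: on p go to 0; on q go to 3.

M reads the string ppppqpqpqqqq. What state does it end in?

0

0 --p--> 1
1 --p--> 0
0 --p--> 1
1 --p--> 0
0 --q--> 0
0 --p--> 1
1 --q--> 2
2 --p--> 1
1 --q--> 2
2 --q--> 0
0 --q--> 0
0 --q--> 0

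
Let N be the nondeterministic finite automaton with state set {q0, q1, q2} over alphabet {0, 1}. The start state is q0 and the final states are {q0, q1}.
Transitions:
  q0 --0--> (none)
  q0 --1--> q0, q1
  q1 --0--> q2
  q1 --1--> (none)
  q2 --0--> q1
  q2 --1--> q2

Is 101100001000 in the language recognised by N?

accepted

Start: {q0}
read 1: {q0, q1}
read 0: {q2}
read 1: {q2}
read 1: {q2}
read 0: {q1}
read 0: {q2}
read 0: {q1}
read 0: {q2}
read 1: {q2}
read 0: {q1}
read 0: {q2}
read 0: {q1}
Reachable ∩ accepting = {q1} — nonempty.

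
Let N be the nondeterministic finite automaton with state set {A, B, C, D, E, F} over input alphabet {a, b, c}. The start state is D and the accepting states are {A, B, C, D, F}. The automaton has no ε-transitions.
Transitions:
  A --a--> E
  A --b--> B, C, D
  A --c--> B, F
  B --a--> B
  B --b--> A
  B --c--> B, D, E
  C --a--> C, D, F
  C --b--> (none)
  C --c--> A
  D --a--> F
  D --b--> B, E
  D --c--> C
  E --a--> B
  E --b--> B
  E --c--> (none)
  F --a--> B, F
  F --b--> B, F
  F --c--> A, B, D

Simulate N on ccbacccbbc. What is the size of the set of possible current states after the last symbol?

6

Start: {D}
read c: {C}
read c: {A}
read b: {B, C, D}
read a: {B, C, D, F}
read c: {A, B, C, D, E}
read c: {A, B, C, D, E, F}
read c: {A, B, C, D, E, F}
read b: {A, B, C, D, E, F}
read b: {A, B, C, D, E, F}
read c: {A, B, C, D, E, F}
Final reachable set {A, B, C, D, E, F} has 6 states.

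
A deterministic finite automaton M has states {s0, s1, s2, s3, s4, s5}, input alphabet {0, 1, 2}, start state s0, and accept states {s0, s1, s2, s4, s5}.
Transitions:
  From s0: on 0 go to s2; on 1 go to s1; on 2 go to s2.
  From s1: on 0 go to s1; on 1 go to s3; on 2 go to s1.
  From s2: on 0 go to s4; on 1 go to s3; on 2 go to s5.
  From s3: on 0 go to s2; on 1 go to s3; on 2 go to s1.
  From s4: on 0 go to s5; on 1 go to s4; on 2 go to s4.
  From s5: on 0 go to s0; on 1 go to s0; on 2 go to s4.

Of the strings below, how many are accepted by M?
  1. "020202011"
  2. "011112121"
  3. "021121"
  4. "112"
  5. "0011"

"020202011": accepted
"011112121": rejected
"021121": rejected
"112": accepted
"0011": accepted

3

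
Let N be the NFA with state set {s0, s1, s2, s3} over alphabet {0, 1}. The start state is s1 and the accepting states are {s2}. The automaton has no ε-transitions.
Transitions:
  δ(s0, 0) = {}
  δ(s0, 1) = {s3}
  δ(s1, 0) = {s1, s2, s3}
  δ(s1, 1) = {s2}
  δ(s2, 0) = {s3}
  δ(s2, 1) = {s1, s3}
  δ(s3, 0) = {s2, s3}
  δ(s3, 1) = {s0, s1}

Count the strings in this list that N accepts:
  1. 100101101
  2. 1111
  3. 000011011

3

100101101: accepted
1111: accepted
000011011: accepted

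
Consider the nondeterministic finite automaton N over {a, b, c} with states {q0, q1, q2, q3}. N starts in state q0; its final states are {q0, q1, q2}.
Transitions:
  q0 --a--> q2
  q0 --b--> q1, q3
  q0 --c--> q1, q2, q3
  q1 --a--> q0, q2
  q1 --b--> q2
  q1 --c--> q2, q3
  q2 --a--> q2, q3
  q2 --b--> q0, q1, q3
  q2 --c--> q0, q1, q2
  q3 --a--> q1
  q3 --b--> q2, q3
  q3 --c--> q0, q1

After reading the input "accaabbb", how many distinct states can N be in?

4

Start: {q0}
read a: {q2}
read c: {q0, q1, q2}
read c: {q0, q1, q2, q3}
read a: {q0, q1, q2, q3}
read a: {q0, q1, q2, q3}
read b: {q0, q1, q2, q3}
read b: {q0, q1, q2, q3}
read b: {q0, q1, q2, q3}
Final reachable set {q0, q1, q2, q3} has 4 states.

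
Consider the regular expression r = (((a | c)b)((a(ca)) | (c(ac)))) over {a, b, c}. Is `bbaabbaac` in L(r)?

no

No split of bbaabbaac into u·v has ((a|c)b) matching u and ((a(ca))|(c(ac))) matching v.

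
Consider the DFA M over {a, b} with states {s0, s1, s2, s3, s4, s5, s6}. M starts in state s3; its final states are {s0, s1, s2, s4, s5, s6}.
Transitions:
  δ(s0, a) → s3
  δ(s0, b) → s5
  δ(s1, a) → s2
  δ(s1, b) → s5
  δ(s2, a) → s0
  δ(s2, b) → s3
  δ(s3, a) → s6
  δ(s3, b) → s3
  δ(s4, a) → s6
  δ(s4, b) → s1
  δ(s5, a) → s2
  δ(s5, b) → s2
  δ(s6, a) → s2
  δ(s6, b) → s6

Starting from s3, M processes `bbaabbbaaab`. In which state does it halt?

s3 --b--> s3
s3 --b--> s3
s3 --a--> s6
s6 --a--> s2
s2 --b--> s3
s3 --b--> s3
s3 --b--> s3
s3 --a--> s6
s6 --a--> s2
s2 --a--> s0
s0 --b--> s5

s5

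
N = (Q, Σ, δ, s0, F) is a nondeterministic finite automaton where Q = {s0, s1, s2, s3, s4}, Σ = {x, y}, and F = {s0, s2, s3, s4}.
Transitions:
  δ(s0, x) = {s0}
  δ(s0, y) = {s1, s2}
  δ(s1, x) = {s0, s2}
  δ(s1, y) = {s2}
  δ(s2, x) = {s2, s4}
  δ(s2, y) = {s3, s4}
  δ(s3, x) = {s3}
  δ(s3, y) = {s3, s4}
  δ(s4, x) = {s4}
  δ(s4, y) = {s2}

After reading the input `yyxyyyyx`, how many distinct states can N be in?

3

Start: {s0}
read y: {s1, s2}
read y: {s2, s3, s4}
read x: {s2, s3, s4}
read y: {s2, s3, s4}
read y: {s2, s3, s4}
read y: {s2, s3, s4}
read y: {s2, s3, s4}
read x: {s2, s3, s4}
Final reachable set {s2, s3, s4} has 3 states.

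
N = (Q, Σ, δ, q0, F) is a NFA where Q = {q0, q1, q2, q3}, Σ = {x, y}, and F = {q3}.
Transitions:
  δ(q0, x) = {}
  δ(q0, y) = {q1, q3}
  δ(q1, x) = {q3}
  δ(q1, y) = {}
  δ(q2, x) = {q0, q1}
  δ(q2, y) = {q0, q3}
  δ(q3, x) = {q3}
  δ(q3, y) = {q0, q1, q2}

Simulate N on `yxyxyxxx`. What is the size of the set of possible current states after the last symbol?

1

Start: {q0}
read y: {q1, q3}
read x: {q3}
read y: {q0, q1, q2}
read x: {q0, q1, q3}
read y: {q0, q1, q2, q3}
read x: {q0, q1, q3}
read x: {q3}
read x: {q3}
Final reachable set {q3} has 1 state.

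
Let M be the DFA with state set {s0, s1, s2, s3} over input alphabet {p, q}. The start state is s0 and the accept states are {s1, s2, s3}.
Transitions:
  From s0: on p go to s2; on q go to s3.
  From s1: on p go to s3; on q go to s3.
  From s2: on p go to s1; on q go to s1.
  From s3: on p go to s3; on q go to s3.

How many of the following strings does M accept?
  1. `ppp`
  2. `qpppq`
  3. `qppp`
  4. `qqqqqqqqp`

4

`ppp`: accepted
`qpppq`: accepted
`qppp`: accepted
`qqqqqqqqp`: accepted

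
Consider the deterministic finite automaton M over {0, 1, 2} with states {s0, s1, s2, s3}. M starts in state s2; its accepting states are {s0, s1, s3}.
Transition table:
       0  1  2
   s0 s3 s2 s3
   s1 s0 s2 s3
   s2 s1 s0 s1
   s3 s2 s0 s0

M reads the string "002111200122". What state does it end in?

s2 --0--> s1
s1 --0--> s0
s0 --2--> s3
s3 --1--> s0
s0 --1--> s2
s2 --1--> s0
s0 --2--> s3
s3 --0--> s2
s2 --0--> s1
s1 --1--> s2
s2 --2--> s1
s1 --2--> s3

s3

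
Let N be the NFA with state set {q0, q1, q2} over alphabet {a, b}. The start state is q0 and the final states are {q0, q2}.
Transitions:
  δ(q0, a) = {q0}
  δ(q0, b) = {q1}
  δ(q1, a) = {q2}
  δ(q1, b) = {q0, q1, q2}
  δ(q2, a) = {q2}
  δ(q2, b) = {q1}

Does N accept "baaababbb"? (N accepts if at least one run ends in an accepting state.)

Start: {q0}
read b: {q1}
read a: {q2}
read a: {q2}
read a: {q2}
read b: {q1}
read a: {q2}
read b: {q1}
read b: {q0, q1, q2}
read b: {q0, q1, q2}
Reachable ∩ accepting = {q0, q2} — nonempty.

accepted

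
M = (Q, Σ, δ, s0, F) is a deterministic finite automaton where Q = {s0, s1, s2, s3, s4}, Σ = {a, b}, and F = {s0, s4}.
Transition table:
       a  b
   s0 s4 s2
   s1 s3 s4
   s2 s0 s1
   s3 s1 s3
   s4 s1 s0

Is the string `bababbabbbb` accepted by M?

s0 --b--> s2
s2 --a--> s0
s0 --b--> s2
s2 --a--> s0
s0 --b--> s2
s2 --b--> s1
s1 --a--> s3
s3 --b--> s3
s3 --b--> s3
s3 --b--> s3
s3 --b--> s3
End in state s3, which is not an accepting state.

rejected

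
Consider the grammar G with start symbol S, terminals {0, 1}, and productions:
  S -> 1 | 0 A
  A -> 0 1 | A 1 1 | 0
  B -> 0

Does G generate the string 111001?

no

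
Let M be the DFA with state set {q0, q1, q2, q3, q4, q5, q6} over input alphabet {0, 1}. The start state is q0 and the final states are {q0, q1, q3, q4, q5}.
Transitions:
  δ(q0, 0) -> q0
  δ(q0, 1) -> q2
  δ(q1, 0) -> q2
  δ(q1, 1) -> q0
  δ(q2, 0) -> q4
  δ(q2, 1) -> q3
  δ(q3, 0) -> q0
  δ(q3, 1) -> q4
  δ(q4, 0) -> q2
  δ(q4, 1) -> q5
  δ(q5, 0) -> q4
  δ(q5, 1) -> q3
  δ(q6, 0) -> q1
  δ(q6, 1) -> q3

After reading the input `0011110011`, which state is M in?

q0 --0--> q0
q0 --0--> q0
q0 --1--> q2
q2 --1--> q3
q3 --1--> q4
q4 --1--> q5
q5 --0--> q4
q4 --0--> q2
q2 --1--> q3
q3 --1--> q4

q4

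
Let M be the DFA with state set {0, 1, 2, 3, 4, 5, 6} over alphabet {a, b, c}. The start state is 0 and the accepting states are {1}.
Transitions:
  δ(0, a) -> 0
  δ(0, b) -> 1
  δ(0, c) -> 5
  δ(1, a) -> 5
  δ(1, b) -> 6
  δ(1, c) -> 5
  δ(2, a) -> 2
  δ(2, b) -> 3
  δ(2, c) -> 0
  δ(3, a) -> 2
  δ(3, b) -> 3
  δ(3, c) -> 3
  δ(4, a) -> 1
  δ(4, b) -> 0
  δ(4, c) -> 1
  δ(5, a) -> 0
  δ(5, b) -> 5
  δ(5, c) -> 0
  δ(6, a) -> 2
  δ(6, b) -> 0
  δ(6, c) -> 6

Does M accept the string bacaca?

0 --b--> 1
1 --a--> 5
5 --c--> 0
0 --a--> 0
0 --c--> 5
5 --a--> 0
End in state 0, which is not an accepting state.

rejected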